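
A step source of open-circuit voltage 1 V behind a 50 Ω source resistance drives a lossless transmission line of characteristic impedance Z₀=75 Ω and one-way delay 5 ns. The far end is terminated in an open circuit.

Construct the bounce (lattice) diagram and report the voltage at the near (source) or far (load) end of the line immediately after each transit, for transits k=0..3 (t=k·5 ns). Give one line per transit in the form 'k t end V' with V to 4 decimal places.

Γ_L=1.000000, Γ_S=-0.200000; launch V₁=1·75/125=0.600000
k=0 src: V=0.6000
k=1 load: inc=0.600000, refl=0.600000·1.000000=0.6000; V=0.000000+0.600000+0.600000=1.2000
k=2 src: inc=0.600000, refl=0.600000·-0.200000=-0.1200; V=0.600000+0.600000+-0.120000=1.0800
k=3 load: inc=-0.120000, refl=-0.120000·1.000000=-0.1200; V=1.200000+-0.120000+-0.120000=0.9600

0 0 source 0.6000
1 5 load 1.2000
2 10 source 1.0800
3 15 load 0.9600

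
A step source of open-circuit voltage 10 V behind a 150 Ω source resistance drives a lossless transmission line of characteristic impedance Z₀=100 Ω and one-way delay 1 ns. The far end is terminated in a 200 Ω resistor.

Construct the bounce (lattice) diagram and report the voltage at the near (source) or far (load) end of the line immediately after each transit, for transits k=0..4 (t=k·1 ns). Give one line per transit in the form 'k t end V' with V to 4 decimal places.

0 0 source 4.0000
1 1 load 5.3333
2 2 source 5.6000
3 3 load 5.6889
4 4 source 5.7067

Γ_L=0.333333, Γ_S=0.200000; launch V₁=10·100/250=4.000000
k=0 src: V=4.0000
k=1 load: inc=4.000000, refl=4.000000·0.333333=1.3333; V=0.000000+4.000000+1.333333=5.3333
k=2 src: inc=1.333333, refl=1.333333·0.200000=0.2667; V=4.000000+1.333333+0.266667=5.6000
k=3 load: inc=0.266667, refl=0.266667·0.333333=0.0889; V=5.333333+0.266667+0.088889=5.6889
k=4 src: inc=0.088889, refl=0.088889·0.200000=0.0178; V=5.600000+0.088889+0.017778=5.7067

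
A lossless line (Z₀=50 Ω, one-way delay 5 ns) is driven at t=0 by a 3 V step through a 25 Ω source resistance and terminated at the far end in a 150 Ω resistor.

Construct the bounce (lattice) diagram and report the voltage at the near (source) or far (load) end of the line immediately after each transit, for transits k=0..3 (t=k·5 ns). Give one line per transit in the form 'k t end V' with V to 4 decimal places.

0 0 source 2.0000
1 5 load 3.0000
2 10 source 2.6667
3 15 load 2.5000

Γ_L=0.500000, Γ_S=-0.333333; launch V₁=3·50/75=2.000000
k=0 src: V=2.0000
k=1 load: inc=2.000000, refl=2.000000·0.500000=1.0000; V=0.000000+2.000000+1.000000=3.0000
k=2 src: inc=1.000000, refl=1.000000·-0.333333=-0.3333; V=2.000000+1.000000+-0.333333=2.6667
k=3 load: inc=-0.333333, refl=-0.333333·0.500000=-0.1667; V=3.000000+-0.333333+-0.166667=2.5000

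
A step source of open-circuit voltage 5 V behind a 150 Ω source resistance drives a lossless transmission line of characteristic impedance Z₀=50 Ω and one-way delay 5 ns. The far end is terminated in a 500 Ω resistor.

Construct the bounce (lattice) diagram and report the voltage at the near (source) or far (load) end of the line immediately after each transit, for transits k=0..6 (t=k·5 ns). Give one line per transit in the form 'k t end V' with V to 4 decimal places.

0 0 source 1.2500
1 5 load 2.2727
2 10 source 2.7841
3 15 load 3.2025
4 20 source 3.4117
5 25 load 3.5828
6 30 source 3.6684

Γ_L=0.818182, Γ_S=0.500000; launch V₁=5·50/200=1.250000
k=0 src: V=1.2500
k=1 load: inc=1.250000, refl=1.250000·0.818182=1.0227; V=0.000000+1.250000+1.022727=2.2727
k=2 src: inc=1.022727, refl=1.022727·0.500000=0.5114; V=1.250000+1.022727+0.511364=2.7841
k=3 load: inc=0.511364, refl=0.511364·0.818182=0.4184; V=2.272727+0.511364+0.418388=3.2025
k=4 src: inc=0.418388, refl=0.418388·0.500000=0.2092; V=2.784091+0.418388+0.209194=3.4117
k=5 load: inc=0.209194, refl=0.209194·0.818182=0.1712; V=3.202479+0.209194+0.171159=3.5828
k=6 src: inc=0.171159, refl=0.171159·0.500000=0.0856; V=3.411674+0.171159+0.085579=3.6684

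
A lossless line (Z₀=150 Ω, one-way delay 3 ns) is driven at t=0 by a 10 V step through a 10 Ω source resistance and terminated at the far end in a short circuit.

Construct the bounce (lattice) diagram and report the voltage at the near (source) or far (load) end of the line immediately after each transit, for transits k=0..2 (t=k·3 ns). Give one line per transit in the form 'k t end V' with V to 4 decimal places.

0 0 source 9.3750
1 3 load 0.0000
2 6 source 8.2031

Γ_L=-1.000000, Γ_S=-0.875000; launch V₁=10·150/160=9.375000
k=0 src: V=9.3750
k=1 load: inc=9.375000, refl=9.375000·-1.000000=-9.3750; V=0.000000+9.375000+-9.375000=0.0000
k=2 src: inc=-9.375000, refl=-9.375000·-0.875000=8.2031; V=9.375000+-9.375000+8.203125=8.2031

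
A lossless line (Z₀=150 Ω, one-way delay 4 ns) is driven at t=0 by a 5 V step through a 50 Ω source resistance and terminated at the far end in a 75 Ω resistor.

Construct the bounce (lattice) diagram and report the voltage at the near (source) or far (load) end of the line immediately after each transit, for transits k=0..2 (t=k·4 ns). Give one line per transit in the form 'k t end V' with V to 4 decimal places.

0 0 source 3.7500
1 4 load 2.5000
2 8 source 3.1250

Γ_L=-0.333333, Γ_S=-0.500000; launch V₁=5·150/200=3.750000
k=0 src: V=3.7500
k=1 load: inc=3.750000, refl=3.750000·-0.333333=-1.2500; V=0.000000+3.750000+-1.250000=2.5000
k=2 src: inc=-1.250000, refl=-1.250000·-0.500000=0.6250; V=3.750000+-1.250000+0.625000=3.1250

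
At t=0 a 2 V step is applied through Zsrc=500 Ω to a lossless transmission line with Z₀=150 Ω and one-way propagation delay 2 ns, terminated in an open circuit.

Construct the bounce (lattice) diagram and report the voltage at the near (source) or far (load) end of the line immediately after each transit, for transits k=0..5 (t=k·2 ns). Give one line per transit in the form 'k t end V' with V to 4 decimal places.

0 0 source 0.4615
1 2 load 0.9231
2 4 source 1.1716
3 6 load 1.4201
4 8 source 1.5539
5 10 load 1.6878

Γ_L=1.000000, Γ_S=0.538462; launch V₁=2·150/650=0.461538
k=0 src: V=0.4615
k=1 load: inc=0.461538, refl=0.461538·1.000000=0.4615; V=0.000000+0.461538+0.461538=0.9231
k=2 src: inc=0.461538, refl=0.461538·0.538462=0.2485; V=0.461538+0.461538+0.248521=1.1716
k=3 load: inc=0.248521, refl=0.248521·1.000000=0.2485; V=0.923077+0.248521+0.248521=1.4201
k=4 src: inc=0.248521, refl=0.248521·0.538462=0.1338; V=1.171598+0.248521+0.133819=1.5539
k=5 load: inc=0.133819, refl=0.133819·1.000000=0.1338; V=1.420118+0.133819+0.133819=1.6878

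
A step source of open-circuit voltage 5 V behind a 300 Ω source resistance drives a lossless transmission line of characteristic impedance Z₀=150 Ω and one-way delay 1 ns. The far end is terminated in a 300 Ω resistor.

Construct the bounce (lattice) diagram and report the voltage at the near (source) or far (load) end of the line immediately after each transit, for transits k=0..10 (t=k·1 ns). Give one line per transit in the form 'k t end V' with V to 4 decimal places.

0 0 source 1.6667
1 1 load 2.2222
2 2 source 2.4074
3 3 load 2.4691
4 4 source 2.4897
5 5 load 2.4966
6 6 source 2.4989
7 7 load 2.4996
8 8 source 2.4999
9 9 load 2.5000
10 10 source 2.5000

Γ_L=0.333333, Γ_S=0.333333; launch V₁=5·150/450=1.666667
k=0 src: V=1.6667
k=1 load: inc=1.666667, refl=1.666667·0.333333=0.5556; V=0.000000+1.666667+0.555556=2.2222
k=2 src: inc=0.555556, refl=0.555556·0.333333=0.1852; V=1.666667+0.555556+0.185185=2.4074
k=3 load: inc=0.185185, refl=0.185185·0.333333=0.0617; V=2.222222+0.185185+0.061728=2.4691
k=4 src: inc=0.061728, refl=0.061728·0.333333=0.0206; V=2.407407+0.061728+0.020576=2.4897
k=5 load: inc=0.020576, refl=0.020576·0.333333=0.0069; V=2.469136+0.020576+0.006859=2.4966
k=6 src: inc=0.006859, refl=0.006859·0.333333=0.0023; V=2.489712+0.006859+0.002286=2.4989
k=7 load: inc=0.002286, refl=0.002286·0.333333=0.0008; V=2.496571+0.002286+0.000762=2.4996
k=8 src: inc=0.000762, refl=0.000762·0.333333=0.0003; V=2.498857+0.000762+0.000254=2.4999
k=9 load: inc=0.000254, refl=0.000254·0.333333=0.0001; V=2.499619+0.000254+0.000085=2.5000
k=10 src: inc=0.000085, refl=0.000085·0.333333=0.0000; V=2.499873+0.000085+0.000028=2.5000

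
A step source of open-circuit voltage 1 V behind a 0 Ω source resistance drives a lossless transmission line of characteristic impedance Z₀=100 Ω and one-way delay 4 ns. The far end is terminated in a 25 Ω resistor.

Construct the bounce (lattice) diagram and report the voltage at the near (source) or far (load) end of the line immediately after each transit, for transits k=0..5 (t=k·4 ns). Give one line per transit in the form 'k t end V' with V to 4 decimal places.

Γ_L=-0.600000, Γ_S=-1.000000; launch V₁=1·100/100=1.000000
k=0 src: V=1.0000
k=1 load: inc=1.000000, refl=1.000000·-0.600000=-0.6000; V=0.000000+1.000000+-0.600000=0.4000
k=2 src: inc=-0.600000, refl=-0.600000·-1.000000=0.6000; V=1.000000+-0.600000+0.600000=1.0000
k=3 load: inc=0.600000, refl=0.600000·-0.600000=-0.3600; V=0.400000+0.600000+-0.360000=0.6400
k=4 src: inc=-0.360000, refl=-0.360000·-1.000000=0.3600; V=1.000000+-0.360000+0.360000=1.0000
k=5 load: inc=0.360000, refl=0.360000·-0.600000=-0.2160; V=0.640000+0.360000+-0.216000=0.7840

0 0 source 1.0000
1 4 load 0.4000
2 8 source 1.0000
3 12 load 0.6400
4 16 source 1.0000
5 20 load 0.7840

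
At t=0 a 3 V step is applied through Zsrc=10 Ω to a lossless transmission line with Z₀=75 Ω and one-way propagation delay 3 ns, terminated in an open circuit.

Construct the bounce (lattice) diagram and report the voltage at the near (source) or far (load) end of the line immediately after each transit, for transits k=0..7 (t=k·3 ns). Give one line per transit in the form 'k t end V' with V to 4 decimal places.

Γ_L=1.000000, Γ_S=-0.764706; launch V₁=3·75/85=2.647059
k=0 src: V=2.6471
k=1 load: inc=2.647059, refl=2.647059·1.000000=2.6471; V=0.000000+2.647059+2.647059=5.2941
k=2 src: inc=2.647059, refl=2.647059·-0.764706=-2.0242; V=2.647059+2.647059+-2.024221=3.2699
k=3 load: inc=-2.024221, refl=-2.024221·1.000000=-2.0242; V=5.294118+-2.024221+-2.024221=1.2457
k=4 src: inc=-2.024221, refl=-2.024221·-0.764706=1.5479; V=3.269896+-2.024221+1.547934=2.7936
k=5 load: inc=1.547934, refl=1.547934·1.000000=1.5479; V=1.245675+1.547934+1.547934=4.3415
k=6 src: inc=1.547934, refl=1.547934·-0.764706=-1.1837; V=2.793609+1.547934+-1.183714=3.1578
k=7 load: inc=-1.183714, refl=-1.183714·1.000000=-1.1837; V=4.341543+-1.183714+-1.183714=1.9741

0 0 source 2.6471
1 3 load 5.2941
2 6 source 3.2699
3 9 load 1.2457
4 12 source 2.7936
5 15 load 4.3415
6 18 source 3.1578
7 21 load 1.9741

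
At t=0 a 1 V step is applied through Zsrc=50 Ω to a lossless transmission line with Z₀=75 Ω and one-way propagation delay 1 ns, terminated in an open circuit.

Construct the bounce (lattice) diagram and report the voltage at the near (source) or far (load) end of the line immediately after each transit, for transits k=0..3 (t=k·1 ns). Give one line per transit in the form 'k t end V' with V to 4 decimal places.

Γ_L=1.000000, Γ_S=-0.200000; launch V₁=1·75/125=0.600000
k=0 src: V=0.6000
k=1 load: inc=0.600000, refl=0.600000·1.000000=0.6000; V=0.000000+0.600000+0.600000=1.2000
k=2 src: inc=0.600000, refl=0.600000·-0.200000=-0.1200; V=0.600000+0.600000+-0.120000=1.0800
k=3 load: inc=-0.120000, refl=-0.120000·1.000000=-0.1200; V=1.200000+-0.120000+-0.120000=0.9600

0 0 source 0.6000
1 1 load 1.2000
2 2 source 1.0800
3 3 load 0.9600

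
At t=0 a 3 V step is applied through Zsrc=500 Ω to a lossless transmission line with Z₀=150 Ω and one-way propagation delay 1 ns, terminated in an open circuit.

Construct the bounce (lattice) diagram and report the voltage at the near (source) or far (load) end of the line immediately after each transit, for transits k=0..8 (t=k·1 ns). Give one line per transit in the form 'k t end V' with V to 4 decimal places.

0 0 source 0.6923
1 1 load 1.3846
2 2 source 1.7574
3 3 load 2.1302
4 4 source 2.3309
5 5 load 2.5316
6 6 source 2.6397
7 7 load 2.7478
8 8 source 2.8060

Γ_L=1.000000, Γ_S=0.538462; launch V₁=3·150/650=0.692308
k=0 src: V=0.6923
k=1 load: inc=0.692308, refl=0.692308·1.000000=0.6923; V=0.000000+0.692308+0.692308=1.3846
k=2 src: inc=0.692308, refl=0.692308·0.538462=0.3728; V=0.692308+0.692308+0.372781=1.7574
k=3 load: inc=0.372781, refl=0.372781·1.000000=0.3728; V=1.384615+0.372781+0.372781=2.1302
k=4 src: inc=0.372781, refl=0.372781·0.538462=0.2007; V=1.757396+0.372781+0.200728=2.3309
k=5 load: inc=0.200728, refl=0.200728·1.000000=0.2007; V=2.130178+0.200728+0.200728=2.5316
k=6 src: inc=0.200728, refl=0.200728·0.538462=0.1081; V=2.330906+0.200728+0.108084=2.6397
k=7 load: inc=0.108084, refl=0.108084·1.000000=0.1081; V=2.531634+0.108084+0.108084=2.7478
k=8 src: inc=0.108084, refl=0.108084·0.538462=0.0582; V=2.639718+0.108084+0.058199=2.8060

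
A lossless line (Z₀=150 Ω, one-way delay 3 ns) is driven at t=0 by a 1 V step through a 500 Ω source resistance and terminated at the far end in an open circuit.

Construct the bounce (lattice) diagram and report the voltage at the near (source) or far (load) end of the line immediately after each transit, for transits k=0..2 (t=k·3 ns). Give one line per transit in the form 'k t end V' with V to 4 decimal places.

0 0 source 0.2308
1 3 load 0.4615
2 6 source 0.5858

Γ_L=1.000000, Γ_S=0.538462; launch V₁=1·150/650=0.230769
k=0 src: V=0.2308
k=1 load: inc=0.230769, refl=0.230769·1.000000=0.2308; V=0.000000+0.230769+0.230769=0.4615
k=2 src: inc=0.230769, refl=0.230769·0.538462=0.1243; V=0.230769+0.230769+0.124260=0.5858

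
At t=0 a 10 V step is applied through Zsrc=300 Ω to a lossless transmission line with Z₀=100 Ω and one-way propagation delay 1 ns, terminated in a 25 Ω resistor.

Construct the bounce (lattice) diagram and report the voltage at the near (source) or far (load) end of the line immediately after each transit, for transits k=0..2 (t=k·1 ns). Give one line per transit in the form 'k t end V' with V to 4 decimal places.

0 0 source 2.5000
1 1 load 1.0000
2 2 source 0.2500

Γ_L=-0.600000, Γ_S=0.500000; launch V₁=10·100/400=2.500000
k=0 src: V=2.5000
k=1 load: inc=2.500000, refl=2.500000·-0.600000=-1.5000; V=0.000000+2.500000+-1.500000=1.0000
k=2 src: inc=-1.500000, refl=-1.500000·0.500000=-0.7500; V=2.500000+-1.500000+-0.750000=0.2500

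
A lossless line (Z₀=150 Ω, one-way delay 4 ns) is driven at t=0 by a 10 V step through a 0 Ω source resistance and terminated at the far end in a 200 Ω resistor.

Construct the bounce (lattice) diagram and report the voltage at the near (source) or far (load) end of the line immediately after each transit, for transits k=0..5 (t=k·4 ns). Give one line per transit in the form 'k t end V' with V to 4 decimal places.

0 0 source 10.0000
1 4 load 11.4286
2 8 source 10.0000
3 12 load 9.7959
4 16 source 10.0000
5 20 load 10.0292

Γ_L=0.142857, Γ_S=-1.000000; launch V₁=10·150/150=10.000000
k=0 src: V=10.0000
k=1 load: inc=10.000000, refl=10.000000·0.142857=1.4286; V=0.000000+10.000000+1.428571=11.4286
k=2 src: inc=1.428571, refl=1.428571·-1.000000=-1.4286; V=10.000000+1.428571+-1.428571=10.0000
k=3 load: inc=-1.428571, refl=-1.428571·0.142857=-0.2041; V=11.428571+-1.428571+-0.204082=9.7959
k=4 src: inc=-0.204082, refl=-0.204082·-1.000000=0.2041; V=10.000000+-0.204082+0.204082=10.0000
k=5 load: inc=0.204082, refl=0.204082·0.142857=0.0292; V=9.795918+0.204082+0.029155=10.0292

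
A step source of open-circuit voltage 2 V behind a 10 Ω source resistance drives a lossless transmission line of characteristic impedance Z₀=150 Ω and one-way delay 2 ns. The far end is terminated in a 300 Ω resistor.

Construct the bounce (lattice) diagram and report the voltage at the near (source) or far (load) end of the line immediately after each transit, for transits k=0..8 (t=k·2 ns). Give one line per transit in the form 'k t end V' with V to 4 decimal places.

0 0 source 1.8750
1 2 load 2.5000
2 4 source 1.9531
3 6 load 1.7708
4 8 source 1.9303
5 10 load 1.9835
6 12 source 1.9370
7 14 load 1.9215
8 16 source 1.9350

Γ_L=0.333333, Γ_S=-0.875000; launch V₁=2·150/160=1.875000
k=0 src: V=1.8750
k=1 load: inc=1.875000, refl=1.875000·0.333333=0.6250; V=0.000000+1.875000+0.625000=2.5000
k=2 src: inc=0.625000, refl=0.625000·-0.875000=-0.5469; V=1.875000+0.625000+-0.546875=1.9531
k=3 load: inc=-0.546875, refl=-0.546875·0.333333=-0.1823; V=2.500000+-0.546875+-0.182292=1.7708
k=4 src: inc=-0.182292, refl=-0.182292·-0.875000=0.1595; V=1.953125+-0.182292+0.159505=1.9303
k=5 load: inc=0.159505, refl=0.159505·0.333333=0.0532; V=1.770833+0.159505+0.053168=1.9835
k=6 src: inc=0.053168, refl=0.053168·-0.875000=-0.0465; V=1.930339+0.053168+-0.046522=1.9370
k=7 load: inc=-0.046522, refl=-0.046522·0.333333=-0.0155; V=1.983507+-0.046522+-0.015507=1.9215
k=8 src: inc=-0.015507, refl=-0.015507·-0.875000=0.0136; V=1.936985+-0.015507+0.013569=1.9350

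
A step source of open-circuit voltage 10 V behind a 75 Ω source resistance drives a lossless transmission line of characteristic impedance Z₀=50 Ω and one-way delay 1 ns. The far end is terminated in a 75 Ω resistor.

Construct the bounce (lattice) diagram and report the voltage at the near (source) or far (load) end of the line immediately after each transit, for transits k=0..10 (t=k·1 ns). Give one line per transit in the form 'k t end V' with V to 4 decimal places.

Γ_L=0.200000, Γ_S=0.200000; launch V₁=10·50/125=4.000000
k=0 src: V=4.0000
k=1 load: inc=4.000000, refl=4.000000·0.200000=0.8000; V=0.000000+4.000000+0.800000=4.8000
k=2 src: inc=0.800000, refl=0.800000·0.200000=0.1600; V=4.000000+0.800000+0.160000=4.9600
k=3 load: inc=0.160000, refl=0.160000·0.200000=0.0320; V=4.800000+0.160000+0.032000=4.9920
k=4 src: inc=0.032000, refl=0.032000·0.200000=0.0064; V=4.960000+0.032000+0.006400=4.9984
k=5 load: inc=0.006400, refl=0.006400·0.200000=0.0013; V=4.992000+0.006400+0.001280=4.9997
k=6 src: inc=0.001280, refl=0.001280·0.200000=0.0003; V=4.998400+0.001280+0.000256=4.9999
k=7 load: inc=0.000256, refl=0.000256·0.200000=0.0001; V=4.999680+0.000256+0.000051=5.0000
k=8 src: inc=0.000051, refl=0.000051·0.200000=0.0000; V=4.999936+0.000051+0.000010=5.0000
k=9 load: inc=0.000010, refl=0.000010·0.200000=0.0000; V=4.999987+0.000010+0.000002=5.0000
k=10 src: inc=0.000002, refl=0.000002·0.200000=0.0000; V=4.999997+0.000002+0.000000=5.0000

0 0 source 4.0000
1 1 load 4.8000
2 2 source 4.9600
3 3 load 4.9920
4 4 source 4.9984
5 5 load 4.9997
6 6 source 4.9999
7 7 load 5.0000
8 8 source 5.0000
9 9 load 5.0000
10 10 source 5.0000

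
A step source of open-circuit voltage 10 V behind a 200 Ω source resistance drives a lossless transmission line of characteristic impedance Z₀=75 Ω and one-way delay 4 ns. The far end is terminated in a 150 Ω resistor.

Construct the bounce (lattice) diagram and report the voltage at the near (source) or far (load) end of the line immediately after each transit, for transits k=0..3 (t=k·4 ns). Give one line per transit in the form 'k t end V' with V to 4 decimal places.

Γ_L=0.333333, Γ_S=0.454545; launch V₁=10·75/275=2.727273
k=0 src: V=2.7273
k=1 load: inc=2.727273, refl=2.727273·0.333333=0.9091; V=0.000000+2.727273+0.909091=3.6364
k=2 src: inc=0.909091, refl=0.909091·0.454545=0.4132; V=2.727273+0.909091+0.413223=4.0496
k=3 load: inc=0.413223, refl=0.413223·0.333333=0.1377; V=3.636364+0.413223+0.137741=4.1873

0 0 source 2.7273
1 4 load 3.6364
2 8 source 4.0496
3 12 load 4.1873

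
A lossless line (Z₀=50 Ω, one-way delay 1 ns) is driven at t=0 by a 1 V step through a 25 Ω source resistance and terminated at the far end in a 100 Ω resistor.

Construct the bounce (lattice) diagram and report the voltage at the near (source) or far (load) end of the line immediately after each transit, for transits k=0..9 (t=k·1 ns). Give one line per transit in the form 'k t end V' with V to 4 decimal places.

0 0 source 0.6667
1 1 load 0.8889
2 2 source 0.8148
3 3 load 0.7901
4 4 source 0.7984
5 5 load 0.8011
6 6 source 0.8002
7 7 load 0.7999
8 8 source 0.8000
9 9 load 0.8000

Γ_L=0.333333, Γ_S=-0.333333; launch V₁=1·50/75=0.666667
k=0 src: V=0.6667
k=1 load: inc=0.666667, refl=0.666667·0.333333=0.2222; V=0.000000+0.666667+0.222222=0.8889
k=2 src: inc=0.222222, refl=0.222222·-0.333333=-0.0741; V=0.666667+0.222222+-0.074074=0.8148
k=3 load: inc=-0.074074, refl=-0.074074·0.333333=-0.0247; V=0.888889+-0.074074+-0.024691=0.7901
k=4 src: inc=-0.024691, refl=-0.024691·-0.333333=0.0082; V=0.814815+-0.024691+0.008230=0.7984
k=5 load: inc=0.008230, refl=0.008230·0.333333=0.0027; V=0.790123+0.008230+0.002743=0.8011
k=6 src: inc=0.002743, refl=0.002743·-0.333333=-0.0009; V=0.798354+0.002743+-0.000914=0.8002
k=7 load: inc=-0.000914, refl=-0.000914·0.333333=-0.0003; V=0.801097+-0.000914+-0.000305=0.7999
k=8 src: inc=-0.000305, refl=-0.000305·-0.333333=0.0001; V=0.800183+-0.000305+0.000102=0.8000
k=9 load: inc=0.000102, refl=0.000102·0.333333=0.0000; V=0.799878+0.000102+0.000034=0.8000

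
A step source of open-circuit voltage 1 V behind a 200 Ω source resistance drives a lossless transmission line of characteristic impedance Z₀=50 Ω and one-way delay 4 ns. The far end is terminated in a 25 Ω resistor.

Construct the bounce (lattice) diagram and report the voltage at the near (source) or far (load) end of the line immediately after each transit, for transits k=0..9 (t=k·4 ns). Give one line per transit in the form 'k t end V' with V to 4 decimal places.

Γ_L=-0.333333, Γ_S=0.600000; launch V₁=1·50/250=0.200000
k=0 src: V=0.2000
k=1 load: inc=0.200000, refl=0.200000·-0.333333=-0.0667; V=0.000000+0.200000+-0.066667=0.1333
k=2 src: inc=-0.066667, refl=-0.066667·0.600000=-0.0400; V=0.200000+-0.066667+-0.040000=0.0933
k=3 load: inc=-0.040000, refl=-0.040000·-0.333333=0.0133; V=0.133333+-0.040000+0.013333=0.1067
k=4 src: inc=0.013333, refl=0.013333·0.600000=0.0080; V=0.093333+0.013333+0.008000=0.1147
k=5 load: inc=0.008000, refl=0.008000·-0.333333=-0.0027; V=0.106667+0.008000+-0.002667=0.1120
k=6 src: inc=-0.002667, refl=-0.002667·0.600000=-0.0016; V=0.114667+-0.002667+-0.001600=0.1104
k=7 load: inc=-0.001600, refl=-0.001600·-0.333333=0.0005; V=0.112000+-0.001600+0.000533=0.1109
k=8 src: inc=0.000533, refl=0.000533·0.600000=0.0003; V=0.110400+0.000533+0.000320=0.1113
k=9 load: inc=0.000320, refl=0.000320·-0.333333=-0.0001; V=0.110933+0.000320+-0.000107=0.1111

0 0 source 0.2000
1 4 load 0.1333
2 8 source 0.0933
3 12 load 0.1067
4 16 source 0.1147
5 20 load 0.1120
6 24 source 0.1104
7 28 load 0.1109
8 32 source 0.1113
9 36 load 0.1111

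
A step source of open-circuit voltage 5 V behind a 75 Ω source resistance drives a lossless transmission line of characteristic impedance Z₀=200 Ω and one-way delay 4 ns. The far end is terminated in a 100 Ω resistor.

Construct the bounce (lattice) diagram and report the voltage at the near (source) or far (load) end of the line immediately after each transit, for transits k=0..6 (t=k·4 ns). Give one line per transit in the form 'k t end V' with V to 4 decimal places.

0 0 source 3.6364
1 4 load 2.4242
2 8 source 2.9752
3 12 load 2.7916
4 16 source 2.8750
5 20 load 2.8472
6 24 source 2.8599

Γ_L=-0.333333, Γ_S=-0.454545; launch V₁=5·200/275=3.636364
k=0 src: V=3.6364
k=1 load: inc=3.636364, refl=3.636364·-0.333333=-1.2121; V=0.000000+3.636364+-1.212121=2.4242
k=2 src: inc=-1.212121, refl=-1.212121·-0.454545=0.5510; V=3.636364+-1.212121+0.550964=2.9752
k=3 load: inc=0.550964, refl=0.550964·-0.333333=-0.1837; V=2.424242+0.550964+-0.183655=2.7916
k=4 src: inc=-0.183655, refl=-0.183655·-0.454545=0.0835; V=2.975207+-0.183655+0.083479=2.8750
k=5 load: inc=0.083479, refl=0.083479·-0.333333=-0.0278; V=2.791552+0.083479+-0.027826=2.8472
k=6 src: inc=-0.027826, refl=-0.027826·-0.454545=0.0126; V=2.875031+-0.027826+0.012648=2.8599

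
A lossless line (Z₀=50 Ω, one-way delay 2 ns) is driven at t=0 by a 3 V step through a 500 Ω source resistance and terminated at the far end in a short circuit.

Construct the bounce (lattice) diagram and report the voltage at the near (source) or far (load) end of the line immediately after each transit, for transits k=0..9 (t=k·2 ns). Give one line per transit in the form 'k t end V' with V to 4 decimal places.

0 0 source 0.2727
1 2 load 0.0000
2 4 source -0.2231
3 6 load 0.0000
4 8 source 0.1826
5 10 load 0.0000
6 12 source -0.1494
7 14 load 0.0000
8 16 source 0.1222
9 18 load 0.0000

Γ_L=-1.000000, Γ_S=0.818182; launch V₁=3·50/550=0.272727
k=0 src: V=0.2727
k=1 load: inc=0.272727, refl=0.272727·-1.000000=-0.2727; V=0.000000+0.272727+-0.272727=0.0000
k=2 src: inc=-0.272727, refl=-0.272727·0.818182=-0.2231; V=0.272727+-0.272727+-0.223140=-0.2231
k=3 load: inc=-0.223140, refl=-0.223140·-1.000000=0.2231; V=0.000000+-0.223140+0.223140=0.0000
k=4 src: inc=0.223140, refl=0.223140·0.818182=0.1826; V=-0.223140+0.223140+0.182569=0.1826
k=5 load: inc=0.182569, refl=0.182569·-1.000000=-0.1826; V=0.000000+0.182569+-0.182569=0.0000
k=6 src: inc=-0.182569, refl=-0.182569·0.818182=-0.1494; V=0.182569+-0.182569+-0.149375=-0.1494
k=7 load: inc=-0.149375, refl=-0.149375·-1.000000=0.1494; V=0.000000+-0.149375+0.149375=0.0000
k=8 src: inc=0.149375, refl=0.149375·0.818182=0.1222; V=-0.149375+0.149375+0.122216=0.1222
k=9 load: inc=0.122216, refl=0.122216·-1.000000=-0.1222; V=0.000000+0.122216+-0.122216=0.0000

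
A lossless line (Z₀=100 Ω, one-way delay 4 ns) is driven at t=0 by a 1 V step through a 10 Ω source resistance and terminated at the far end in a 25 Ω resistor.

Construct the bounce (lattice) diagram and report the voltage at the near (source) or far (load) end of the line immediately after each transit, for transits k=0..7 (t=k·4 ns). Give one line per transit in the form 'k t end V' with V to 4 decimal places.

Γ_L=-0.600000, Γ_S=-0.818182; launch V₁=1·100/110=0.909091
k=0 src: V=0.9091
k=1 load: inc=0.909091, refl=0.909091·-0.600000=-0.5455; V=0.000000+0.909091+-0.545455=0.3636
k=2 src: inc=-0.545455, refl=-0.545455·-0.818182=0.4463; V=0.909091+-0.545455+0.446281=0.8099
k=3 load: inc=0.446281, refl=0.446281·-0.600000=-0.2678; V=0.363636+0.446281+-0.267769=0.5421
k=4 src: inc=-0.267769, refl=-0.267769·-0.818182=0.2191; V=0.809917+-0.267769+0.219083=0.7612
k=5 load: inc=0.219083, refl=0.219083·-0.600000=-0.1315; V=0.542149+0.219083+-0.131450=0.6298
k=6 src: inc=-0.131450, refl=-0.131450·-0.818182=0.1076; V=0.761232+-0.131450+0.107550=0.7373
k=7 load: inc=0.107550, refl=0.107550·-0.600000=-0.0645; V=0.629782+0.107550+-0.064530=0.6728

0 0 source 0.9091
1 4 load 0.3636
2 8 source 0.8099
3 12 load 0.5421
4 16 source 0.7612
5 20 load 0.6298
6 24 source 0.7373
7 28 load 0.6728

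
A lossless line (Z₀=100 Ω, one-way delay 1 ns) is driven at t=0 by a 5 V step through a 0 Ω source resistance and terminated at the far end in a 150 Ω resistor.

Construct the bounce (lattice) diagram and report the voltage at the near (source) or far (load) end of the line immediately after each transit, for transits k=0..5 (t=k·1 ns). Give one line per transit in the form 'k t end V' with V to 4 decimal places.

Γ_L=0.200000, Γ_S=-1.000000; launch V₁=5·100/100=5.000000
k=0 src: V=5.0000
k=1 load: inc=5.000000, refl=5.000000·0.200000=1.0000; V=0.000000+5.000000+1.000000=6.0000
k=2 src: inc=1.000000, refl=1.000000·-1.000000=-1.0000; V=5.000000+1.000000+-1.000000=5.0000
k=3 load: inc=-1.000000, refl=-1.000000·0.200000=-0.2000; V=6.000000+-1.000000+-0.200000=4.8000
k=4 src: inc=-0.200000, refl=-0.200000·-1.000000=0.2000; V=5.000000+-0.200000+0.200000=5.0000
k=5 load: inc=0.200000, refl=0.200000·0.200000=0.0400; V=4.800000+0.200000+0.040000=5.0400

0 0 source 5.0000
1 1 load 6.0000
2 2 source 5.0000
3 3 load 4.8000
4 4 source 5.0000
5 5 load 5.0400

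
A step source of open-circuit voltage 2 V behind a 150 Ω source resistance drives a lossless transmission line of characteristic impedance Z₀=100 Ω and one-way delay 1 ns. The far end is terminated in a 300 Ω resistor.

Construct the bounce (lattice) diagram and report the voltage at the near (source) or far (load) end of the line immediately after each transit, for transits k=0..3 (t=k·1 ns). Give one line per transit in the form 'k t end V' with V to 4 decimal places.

Γ_L=0.500000, Γ_S=0.200000; launch V₁=2·100/250=0.800000
k=0 src: V=0.8000
k=1 load: inc=0.800000, refl=0.800000·0.500000=0.4000; V=0.000000+0.800000+0.400000=1.2000
k=2 src: inc=0.400000, refl=0.400000·0.200000=0.0800; V=0.800000+0.400000+0.080000=1.2800
k=3 load: inc=0.080000, refl=0.080000·0.500000=0.0400; V=1.200000+0.080000+0.040000=1.3200

0 0 source 0.8000
1 1 load 1.2000
2 2 source 1.2800
3 3 load 1.3200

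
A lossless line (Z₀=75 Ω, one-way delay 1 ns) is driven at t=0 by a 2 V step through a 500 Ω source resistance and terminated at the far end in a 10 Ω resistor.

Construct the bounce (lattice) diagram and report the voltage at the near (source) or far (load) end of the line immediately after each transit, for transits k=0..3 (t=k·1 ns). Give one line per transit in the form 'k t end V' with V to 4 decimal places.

0 0 source 0.2609
1 1 load 0.0614
2 2 source -0.0861
3 3 load 0.0267

Γ_L=-0.764706, Γ_S=0.739130; launch V₁=2·75/575=0.260870
k=0 src: V=0.2609
k=1 load: inc=0.260870, refl=0.260870·-0.764706=-0.1995; V=0.000000+0.260870+-0.199488=0.0614
k=2 src: inc=-0.199488, refl=-0.199488·0.739130=-0.1474; V=0.260870+-0.199488+-0.147448=-0.0861
k=3 load: inc=-0.147448, refl=-0.147448·-0.764706=0.1128; V=0.061381+-0.147448+0.112754=0.0267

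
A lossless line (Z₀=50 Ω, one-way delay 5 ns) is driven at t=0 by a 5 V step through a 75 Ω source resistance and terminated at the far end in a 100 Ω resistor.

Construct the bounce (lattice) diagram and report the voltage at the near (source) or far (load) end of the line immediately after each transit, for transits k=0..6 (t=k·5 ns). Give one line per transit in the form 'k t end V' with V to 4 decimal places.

0 0 source 2.0000
1 5 load 2.6667
2 10 source 2.8000
3 15 load 2.8444
4 20 source 2.8533
5 25 load 2.8563
6 30 source 2.8569

Γ_L=0.333333, Γ_S=0.200000; launch V₁=5·50/125=2.000000
k=0 src: V=2.0000
k=1 load: inc=2.000000, refl=2.000000·0.333333=0.6667; V=0.000000+2.000000+0.666667=2.6667
k=2 src: inc=0.666667, refl=0.666667·0.200000=0.1333; V=2.000000+0.666667+0.133333=2.8000
k=3 load: inc=0.133333, refl=0.133333·0.333333=0.0444; V=2.666667+0.133333+0.044444=2.8444
k=4 src: inc=0.044444, refl=0.044444·0.200000=0.0089; V=2.800000+0.044444+0.008889=2.8533
k=5 load: inc=0.008889, refl=0.008889·0.333333=0.0030; V=2.844444+0.008889+0.002963=2.8563
k=6 src: inc=0.002963, refl=0.002963·0.200000=0.0006; V=2.853333+0.002963+0.000593=2.8569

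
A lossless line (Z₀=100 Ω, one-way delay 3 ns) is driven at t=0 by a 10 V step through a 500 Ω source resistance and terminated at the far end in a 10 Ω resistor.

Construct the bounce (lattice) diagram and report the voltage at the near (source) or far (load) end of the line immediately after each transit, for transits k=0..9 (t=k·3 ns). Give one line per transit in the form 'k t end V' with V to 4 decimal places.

0 0 source 1.6667
1 3 load 0.3030
2 6 source -0.6061
3 9 load 0.1377
4 12 source 0.6336
5 15 load 0.2279
6 18 source -0.0426
7 21 load 0.1787
8 24 source 0.3263
9 27 load 0.2055

Γ_L=-0.818182, Γ_S=0.666667; launch V₁=10·100/600=1.666667
k=0 src: V=1.6667
k=1 load: inc=1.666667, refl=1.666667·-0.818182=-1.3636; V=0.000000+1.666667+-1.363636=0.3030
k=2 src: inc=-1.363636, refl=-1.363636·0.666667=-0.9091; V=1.666667+-1.363636+-0.909091=-0.6061
k=3 load: inc=-0.909091, refl=-0.909091·-0.818182=0.7438; V=0.303030+-0.909091+0.743802=0.1377
k=4 src: inc=0.743802, refl=0.743802·0.666667=0.4959; V=-0.606061+0.743802+0.495868=0.6336
k=5 load: inc=0.495868, refl=0.495868·-0.818182=-0.4057; V=0.137741+0.495868+-0.405710=0.2279
k=6 src: inc=-0.405710, refl=-0.405710·0.666667=-0.2705; V=0.633609+-0.405710+-0.270473=-0.0426
k=7 load: inc=-0.270473, refl=-0.270473·-0.818182=0.2213; V=0.227899+-0.270473+0.221296=0.1787
k=8 src: inc=0.221296, refl=0.221296·0.666667=0.1475; V=-0.042575+0.221296+0.147531=0.3263
k=9 load: inc=0.147531, refl=0.147531·-0.818182=-0.1207; V=0.178722+0.147531+-0.120707=0.2055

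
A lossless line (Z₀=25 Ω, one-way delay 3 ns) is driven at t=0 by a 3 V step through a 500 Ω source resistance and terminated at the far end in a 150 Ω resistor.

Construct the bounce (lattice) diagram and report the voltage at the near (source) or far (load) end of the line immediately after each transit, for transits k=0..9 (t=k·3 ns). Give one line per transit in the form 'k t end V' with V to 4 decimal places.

0 0 source 0.1429
1 3 load 0.2449
2 6 source 0.3372
3 9 load 0.4032
4 12 source 0.4628
5 15 load 0.5054
6 18 source 0.5440
7 21 load 0.5715
8 24 source 0.5965
9 27 load 0.6143

Γ_L=0.714286, Γ_S=0.904762; launch V₁=3·25/525=0.142857
k=0 src: V=0.1429
k=1 load: inc=0.142857, refl=0.142857·0.714286=0.1020; V=0.000000+0.142857+0.102041=0.2449
k=2 src: inc=0.102041, refl=0.102041·0.904762=0.0923; V=0.142857+0.102041+0.092323=0.3372
k=3 load: inc=0.092323, refl=0.092323·0.714286=0.0659; V=0.244898+0.092323+0.065945=0.4032
k=4 src: inc=0.065945, refl=0.065945·0.904762=0.0597; V=0.337221+0.065945+0.059664=0.4628
k=5 load: inc=0.059664, refl=0.059664·0.714286=0.0426; V=0.403165+0.059664+0.042617=0.5054
k=6 src: inc=0.042617, refl=0.042617·0.904762=0.0386; V=0.462830+0.042617+0.038559=0.5440
k=7 load: inc=0.038559, refl=0.038559·0.714286=0.0275; V=0.505447+0.038559+0.027542=0.5715
k=8 src: inc=0.027542, refl=0.027542·0.904762=0.0249; V=0.544006+0.027542+0.024919=0.5965
k=9 load: inc=0.024919, refl=0.024919·0.714286=0.0178; V=0.571547+0.024919+0.017799=0.6143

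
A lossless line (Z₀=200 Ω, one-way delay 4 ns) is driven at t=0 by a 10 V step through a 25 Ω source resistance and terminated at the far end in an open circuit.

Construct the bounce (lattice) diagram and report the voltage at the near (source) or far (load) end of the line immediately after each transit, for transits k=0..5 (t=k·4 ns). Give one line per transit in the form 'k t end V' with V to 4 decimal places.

0 0 source 8.8889
1 4 load 17.7778
2 8 source 10.8642
3 12 load 3.9506
4 16 source 9.3278
5 20 load 14.7051

Γ_L=1.000000, Γ_S=-0.777778; launch V₁=10·200/225=8.888889
k=0 src: V=8.8889
k=1 load: inc=8.888889, refl=8.888889·1.000000=8.8889; V=0.000000+8.888889+8.888889=17.7778
k=2 src: inc=8.888889, refl=8.888889·-0.777778=-6.9136; V=8.888889+8.888889+-6.913580=10.8642
k=3 load: inc=-6.913580, refl=-6.913580·1.000000=-6.9136; V=17.777778+-6.913580+-6.913580=3.9506
k=4 src: inc=-6.913580, refl=-6.913580·-0.777778=5.3772; V=10.864198+-6.913580+5.377229=9.3278
k=5 load: inc=5.377229, refl=5.377229·1.000000=5.3772; V=3.950617+5.377229+5.377229=14.7051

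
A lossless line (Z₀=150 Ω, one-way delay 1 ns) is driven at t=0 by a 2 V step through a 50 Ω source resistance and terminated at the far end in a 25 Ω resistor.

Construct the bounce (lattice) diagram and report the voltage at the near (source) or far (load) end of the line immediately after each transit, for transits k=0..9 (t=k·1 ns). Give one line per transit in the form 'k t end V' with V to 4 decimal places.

Γ_L=-0.714286, Γ_S=-0.500000; launch V₁=2·150/200=1.500000
k=0 src: V=1.5000
k=1 load: inc=1.500000, refl=1.500000·-0.714286=-1.0714; V=0.000000+1.500000+-1.071429=0.4286
k=2 src: inc=-1.071429, refl=-1.071429·-0.500000=0.5357; V=1.500000+-1.071429+0.535714=0.9643
k=3 load: inc=0.535714, refl=0.535714·-0.714286=-0.3827; V=0.428571+0.535714+-0.382653=0.5816
k=4 src: inc=-0.382653, refl=-0.382653·-0.500000=0.1913; V=0.964286+-0.382653+0.191327=0.7730
k=5 load: inc=0.191327, refl=0.191327·-0.714286=-0.1367; V=0.581633+0.191327+-0.136662=0.6363
k=6 src: inc=-0.136662, refl=-0.136662·-0.500000=0.0683; V=0.772959+-0.136662+0.068331=0.7046
k=7 load: inc=0.068331, refl=0.068331·-0.714286=-0.0488; V=0.636297+0.068331+-0.048808=0.6558
k=8 src: inc=-0.048808, refl=-0.048808·-0.500000=0.0244; V=0.704628+-0.048808+0.024404=0.6802
k=9 load: inc=0.024404, refl=0.024404·-0.714286=-0.0174; V=0.655820+0.024404+-0.017431=0.6628

0 0 source 1.5000
1 1 load 0.4286
2 2 source 0.9643
3 3 load 0.5816
4 4 source 0.7730
5 5 load 0.6363
6 6 source 0.7046
7 7 load 0.6558
8 8 source 0.6802
9 9 load 0.6628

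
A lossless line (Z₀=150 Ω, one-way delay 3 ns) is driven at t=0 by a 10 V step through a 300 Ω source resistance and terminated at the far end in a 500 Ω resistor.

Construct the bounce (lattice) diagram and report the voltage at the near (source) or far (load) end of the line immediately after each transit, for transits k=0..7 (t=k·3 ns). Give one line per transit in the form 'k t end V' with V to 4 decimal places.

Γ_L=0.538462, Γ_S=0.333333; launch V₁=10·150/450=3.333333
k=0 src: V=3.3333
k=1 load: inc=3.333333, refl=3.333333·0.538462=1.7949; V=0.000000+3.333333+1.794872=5.1282
k=2 src: inc=1.794872, refl=1.794872·0.333333=0.5983; V=3.333333+1.794872+0.598291=5.7265
k=3 load: inc=0.598291, refl=0.598291·0.538462=0.3222; V=5.128205+0.598291+0.322156=6.0487
k=4 src: inc=0.322156, refl=0.322156·0.333333=0.1074; V=5.726496+0.322156+0.107385=6.1560
k=5 load: inc=0.107385, refl=0.107385·0.538462=0.0578; V=6.048652+0.107385+0.057823=6.2139
k=6 src: inc=0.057823, refl=0.057823·0.333333=0.0193; V=6.156038+0.057823+0.019274=6.2331
k=7 load: inc=0.019274, refl=0.019274·0.538462=0.0104; V=6.213861+0.019274+0.010378=6.2435

0 0 source 3.3333
1 3 load 5.1282
2 6 source 5.7265
3 9 load 6.0487
4 12 source 6.1560
5 15 load 6.2139
6 18 source 6.2331
7 21 load 6.2435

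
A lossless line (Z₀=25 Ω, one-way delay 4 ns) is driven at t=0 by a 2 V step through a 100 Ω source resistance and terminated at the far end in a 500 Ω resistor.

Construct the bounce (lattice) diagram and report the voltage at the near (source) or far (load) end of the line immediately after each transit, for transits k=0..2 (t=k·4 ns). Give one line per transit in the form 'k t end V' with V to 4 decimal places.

Γ_L=0.904762, Γ_S=0.600000; launch V₁=2·25/125=0.400000
k=0 src: V=0.4000
k=1 load: inc=0.400000, refl=0.400000·0.904762=0.3619; V=0.000000+0.400000+0.361905=0.7619
k=2 src: inc=0.361905, refl=0.361905·0.600000=0.2171; V=0.400000+0.361905+0.217143=0.9790

0 0 source 0.4000
1 4 load 0.7619
2 8 source 0.9790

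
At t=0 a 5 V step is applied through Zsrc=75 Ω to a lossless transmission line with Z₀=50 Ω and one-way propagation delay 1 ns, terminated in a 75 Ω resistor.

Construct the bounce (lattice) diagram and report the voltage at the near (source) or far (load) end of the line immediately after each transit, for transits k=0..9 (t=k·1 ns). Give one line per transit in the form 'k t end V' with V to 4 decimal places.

Γ_L=0.200000, Γ_S=0.200000; launch V₁=5·50/125=2.000000
k=0 src: V=2.0000
k=1 load: inc=2.000000, refl=2.000000·0.200000=0.4000; V=0.000000+2.000000+0.400000=2.4000
k=2 src: inc=0.400000, refl=0.400000·0.200000=0.0800; V=2.000000+0.400000+0.080000=2.4800
k=3 load: inc=0.080000, refl=0.080000·0.200000=0.0160; V=2.400000+0.080000+0.016000=2.4960
k=4 src: inc=0.016000, refl=0.016000·0.200000=0.0032; V=2.480000+0.016000+0.003200=2.4992
k=5 load: inc=0.003200, refl=0.003200·0.200000=0.0006; V=2.496000+0.003200+0.000640=2.4998
k=6 src: inc=0.000640, refl=0.000640·0.200000=0.0001; V=2.499200+0.000640+0.000128=2.5000
k=7 load: inc=0.000128, refl=0.000128·0.200000=0.0000; V=2.499840+0.000128+0.000026=2.5000
k=8 src: inc=0.000026, refl=0.000026·0.200000=0.0000; V=2.499968+0.000026+0.000005=2.5000
k=9 load: inc=0.000005, refl=0.000005·0.200000=0.0000; V=2.499994+0.000005+0.000001=2.5000

0 0 source 2.0000
1 1 load 2.4000
2 2 source 2.4800
3 3 load 2.4960
4 4 source 2.4992
5 5 load 2.4998
6 6 source 2.5000
7 7 load 2.5000
8 8 source 2.5000
9 9 load 2.5000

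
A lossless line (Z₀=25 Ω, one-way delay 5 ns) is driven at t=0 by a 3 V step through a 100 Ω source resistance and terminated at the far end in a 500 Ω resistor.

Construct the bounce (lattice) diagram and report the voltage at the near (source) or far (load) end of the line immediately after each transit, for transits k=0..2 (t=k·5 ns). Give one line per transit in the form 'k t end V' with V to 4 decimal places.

0 0 source 0.6000
1 5 load 1.1429
2 10 source 1.4686

Γ_L=0.904762, Γ_S=0.600000; launch V₁=3·25/125=0.600000
k=0 src: V=0.6000
k=1 load: inc=0.600000, refl=0.600000·0.904762=0.5429; V=0.000000+0.600000+0.542857=1.1429
k=2 src: inc=0.542857, refl=0.542857·0.600000=0.3257; V=0.600000+0.542857+0.325714=1.4686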